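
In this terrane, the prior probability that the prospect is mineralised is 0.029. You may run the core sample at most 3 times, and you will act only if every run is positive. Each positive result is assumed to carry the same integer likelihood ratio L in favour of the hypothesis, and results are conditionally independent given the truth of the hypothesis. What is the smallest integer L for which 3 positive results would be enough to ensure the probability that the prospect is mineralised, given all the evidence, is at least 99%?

Prior odds = 0.029/0.971 = 29/971.
Target odds = 0.99/0.01 = 99.
Need L³ ≥ 99 ÷ (29/971) = 96129/29.
14³ = 2744 < 96129/29 ≤ 3375 = 15³, so L = 15.

15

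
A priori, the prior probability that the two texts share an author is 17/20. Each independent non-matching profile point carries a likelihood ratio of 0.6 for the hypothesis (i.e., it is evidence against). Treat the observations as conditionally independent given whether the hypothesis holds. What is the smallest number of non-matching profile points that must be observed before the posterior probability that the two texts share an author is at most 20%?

7

Prior odds = 0.85/0.15 = 17/3.
Likelihood ratio per non-matching profile point = 0.6.
Target odds: 0.2 ÷ 0.8 = 0.25.
Require 0.6ⁿ ≤ 0.25 ÷ (17/3) = 3/68.
0.6⁶ = 729/15625 is still above 3/68 but 0.6⁷ = 2187/78125 is at or below it, so n = 7.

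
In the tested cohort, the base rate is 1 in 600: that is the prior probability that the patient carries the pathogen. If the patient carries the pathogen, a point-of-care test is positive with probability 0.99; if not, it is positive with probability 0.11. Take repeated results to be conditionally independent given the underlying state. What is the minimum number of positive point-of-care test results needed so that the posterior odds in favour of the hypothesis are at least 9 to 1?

4

Prior odds: (1/600) ÷ (599/600) = 1/599.
Likelihood ratio of a positive = 0.99/0.11 = 9.
Target odds = 9.
Need (1/599) × 9ⁿ ≥ 9, i.e. 9ⁿ ≥ 5391.
9³ = 729 falls short of 5391 but 9⁴ = 6561 reaches it, so n = 4.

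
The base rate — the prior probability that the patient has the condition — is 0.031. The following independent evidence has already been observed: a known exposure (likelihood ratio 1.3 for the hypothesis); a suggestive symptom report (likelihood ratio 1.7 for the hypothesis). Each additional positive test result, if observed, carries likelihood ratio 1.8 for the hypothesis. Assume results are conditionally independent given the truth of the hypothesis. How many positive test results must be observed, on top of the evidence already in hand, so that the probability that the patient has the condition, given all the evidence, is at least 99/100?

Prior odds = 0.031/0.969 = 31/969.
Combined Bayes factor of the evidence already in hand = 1.3 × 1.7 = 2.21.
Odds after that evidence = (31/969) × 2.21 = 403/5700.
Target odds = 0.99/0.01 = 99.
Need 1.8ⁿ ≥ 99 ÷ (403/5700) = 564300/403.
1.8¹² ≈1156.83 falls short of 564300/403 but 1.8¹³ ≈2082.3 reaches it, so n = 13.

13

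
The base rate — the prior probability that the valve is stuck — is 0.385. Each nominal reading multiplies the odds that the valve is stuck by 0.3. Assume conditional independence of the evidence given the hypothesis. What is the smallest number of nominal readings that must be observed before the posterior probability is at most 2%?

3

Prior odds = 0.385/0.615 = 77/123.
Likelihood ratio per nominal reading = 0.3.
Target posterior odds = 0.02/0.98 = 1/49.
Need (77/123) × 0.3ⁿ ≤ 1/49, i.e. 0.3ⁿ ≤ 123/3773.
0.3² = 0.09 is still above 123/3773 but 0.3³ = 0.027 is at or below it, so n = 3.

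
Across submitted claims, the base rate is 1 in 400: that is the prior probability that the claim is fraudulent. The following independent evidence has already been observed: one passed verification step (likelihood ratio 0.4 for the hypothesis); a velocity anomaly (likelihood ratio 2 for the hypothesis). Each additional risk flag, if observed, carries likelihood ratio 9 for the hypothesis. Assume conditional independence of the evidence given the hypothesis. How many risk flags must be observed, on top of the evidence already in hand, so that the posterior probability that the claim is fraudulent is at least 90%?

4

Prior odds = 0.0025/0.9975 = 1/399.
Combined Bayes factor of the evidence already in hand = 0.4 × 2 = 0.8.
Odds after that evidence = (1/399) × 0.8 = 4/1995.
Target odds = 0.9/0.1 = 9.
Need 9ⁿ ≥ 9 ÷ (4/1995) = 4488.75.
9³ = 729 falls short of 4488.75 but 9⁴ = 6561 reaches it, so n = 4.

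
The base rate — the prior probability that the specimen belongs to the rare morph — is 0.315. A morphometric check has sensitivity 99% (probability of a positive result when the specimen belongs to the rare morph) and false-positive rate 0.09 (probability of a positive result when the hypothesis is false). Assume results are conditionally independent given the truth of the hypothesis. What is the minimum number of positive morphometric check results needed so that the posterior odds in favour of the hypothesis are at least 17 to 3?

2

Prior odds: 0.315 ÷ 0.685 = 63/137.
Likelihood ratio of a positive result = 0.99/0.09 = 11.
Target odds = 17/3.
Require 11ⁿ ≥ 17/3 ÷ (63/137) = 2329/189.
11¹ = 11 falls short of 2329/189 but 11² = 121 reaches it, so n = 2.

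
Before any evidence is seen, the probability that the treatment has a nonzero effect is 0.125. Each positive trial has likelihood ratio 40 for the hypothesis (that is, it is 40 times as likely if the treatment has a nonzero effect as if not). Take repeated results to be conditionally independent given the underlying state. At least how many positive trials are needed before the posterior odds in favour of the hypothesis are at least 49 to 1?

Prior odds = 0.125/0.875 = 1/7.
Likelihood ratio per positive trial = 40.
Target odds = 49.
Need (1/7) × 40ⁿ ≥ 49, i.e. 40ⁿ ≥ 343.
40¹ = 40 falls short of 343 but 40² = 1600 reaches it, so n = 2.

2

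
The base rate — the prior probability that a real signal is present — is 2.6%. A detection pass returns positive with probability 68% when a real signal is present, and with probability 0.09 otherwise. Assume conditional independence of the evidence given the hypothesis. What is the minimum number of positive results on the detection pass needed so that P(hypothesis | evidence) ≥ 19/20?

Prior odds: 0.026 ÷ 0.974 = 13/487.
Likelihood ratio of a positive result = 0.68/0.09 = 68/9.
Target posterior odds = 0.95/0.05 = 19.
Require (68/9)ⁿ ≥ 19 ÷ (13/487) = 9253/13.
(68/9)³ = 314432/729 falls short of 9253/13 but (68/9)⁴ = 21381376/6561 reaches it, so n = 4.

4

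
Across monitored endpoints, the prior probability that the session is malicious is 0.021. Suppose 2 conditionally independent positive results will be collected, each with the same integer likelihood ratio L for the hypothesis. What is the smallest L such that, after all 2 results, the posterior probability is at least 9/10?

21

Prior odds = 0.021/0.979 = 21/979.
Target odds = 0.9/0.1 = 9.
Need L² ≥ 9 ÷ (21/979) = 2937/7.
20² = 400 < 2937/7 ≤ 441 = 21², so L = 21.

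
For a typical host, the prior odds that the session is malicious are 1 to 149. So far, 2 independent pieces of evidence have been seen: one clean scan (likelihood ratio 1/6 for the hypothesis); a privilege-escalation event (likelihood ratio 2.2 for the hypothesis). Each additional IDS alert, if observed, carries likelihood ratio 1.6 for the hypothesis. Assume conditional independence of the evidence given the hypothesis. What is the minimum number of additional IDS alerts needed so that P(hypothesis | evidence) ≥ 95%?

20

Prior odds = 1/149.
Combined Bayes factor of the evidence already in hand = (1/6) × 2.2 = 11/30.
Odds after that evidence = (1/149) × 11/30 = 11/4470.
Target odds = 0.95/0.05 = 19.
Need 1.6ⁿ ≥ 19 ÷ (11/4470) = 84930/11.
1.6¹⁹ ≈7555.79 falls short of 84930/11 but 1.6²⁰ ≈12089.3 reaches it, so n = 20.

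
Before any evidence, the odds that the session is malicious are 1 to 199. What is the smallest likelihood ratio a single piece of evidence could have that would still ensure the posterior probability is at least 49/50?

Prior odds = 1/199.
Target odds = 0.98/0.02 = 49.
Required Bayes factor = 49 ÷ (1/199) = 9751.

9751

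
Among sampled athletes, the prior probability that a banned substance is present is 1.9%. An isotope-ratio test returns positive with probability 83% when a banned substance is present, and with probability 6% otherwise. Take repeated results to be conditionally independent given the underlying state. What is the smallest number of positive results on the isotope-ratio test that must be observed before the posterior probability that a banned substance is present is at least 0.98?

Prior odds = 0.019/0.981 = 19/981.
Likelihood ratio of a positive result = 0.83/0.06 = 83/6.
Target odds: 0.98 ÷ 0.02 = 49.
Need (19/981) × (83/6)ⁿ ≥ 49, i.e. (83/6)ⁿ ≥ 48069/19.
(83/6)² = 6889/36 falls short of 48069/19 but (83/6)³ = 571787/216 reaches it, so n = 3.

3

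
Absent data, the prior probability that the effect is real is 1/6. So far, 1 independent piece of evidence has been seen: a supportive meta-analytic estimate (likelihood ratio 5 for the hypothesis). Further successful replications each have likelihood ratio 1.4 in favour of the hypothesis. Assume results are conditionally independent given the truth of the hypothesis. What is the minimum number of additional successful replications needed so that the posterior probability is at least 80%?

Prior odds = (1/6)/(5/6) = 0.2.
Bayes factor of the evidence already in hand = 5.
Odds after that evidence = 0.2 × 5 = 1.
Target odds = 0.8/0.2 = 4.
Need 1.4ⁿ ≥ 4 ÷ 1 = 4.
1.4⁴ = 3.8416 falls short of 4 but 1.4⁵ = 5.37824 reaches it, so n = 5.

5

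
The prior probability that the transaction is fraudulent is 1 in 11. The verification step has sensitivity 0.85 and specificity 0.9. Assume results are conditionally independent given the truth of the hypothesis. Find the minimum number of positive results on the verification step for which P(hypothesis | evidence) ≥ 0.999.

Prior odds: (1/11) ÷ (10/11) = 0.1.
False-positive rate = 1 − 0.9 = 0.1; likelihood ratio of a positive = 0.85/0.1 = 8.5.
Target odds: 0.999 ÷ 0.001 = 999.
Require 8.5ⁿ ≥ 999 ÷ 0.1 = 9990.
8.5⁴ = 5220.0625 falls short of 9990 but 8.5⁵ = 44370.53125 reaches it, so n = 5.

5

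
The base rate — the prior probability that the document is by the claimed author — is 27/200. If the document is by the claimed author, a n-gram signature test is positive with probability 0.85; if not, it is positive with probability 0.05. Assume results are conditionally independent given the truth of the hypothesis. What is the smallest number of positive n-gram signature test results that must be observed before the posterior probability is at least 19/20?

Prior odds: 0.135 ÷ 0.865 = 27/173.
Likelihood ratio of a positive = 0.85/0.05 = 17.
Target odds: 0.95 ÷ 0.05 = 19.
Need (27/173) × 17ⁿ ≥ 19, i.e. 17ⁿ ≥ 3287/27.
17¹ = 17 falls short of 3287/27 but 17² = 289 reaches it, so n = 2.

2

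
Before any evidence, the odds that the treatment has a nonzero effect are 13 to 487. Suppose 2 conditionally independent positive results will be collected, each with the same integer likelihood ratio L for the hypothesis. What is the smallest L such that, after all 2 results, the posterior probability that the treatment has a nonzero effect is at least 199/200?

Prior odds = 13/487.
Target odds = 0.995/0.005 = 199.
Need L² ≥ 199 ÷ (13/487) = 96913/13.
86² = 7396 < 96913/13 ≤ 7569 = 87², so L = 87.

87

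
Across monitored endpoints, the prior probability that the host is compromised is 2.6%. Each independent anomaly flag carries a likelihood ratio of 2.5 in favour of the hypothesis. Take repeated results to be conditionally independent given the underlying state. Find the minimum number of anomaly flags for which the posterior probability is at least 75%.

Prior odds = 0.026/0.974 = 13/487.
Likelihood ratio per anomaly flag = 2.5.
Target odds: 0.75 ÷ 0.25 = 3.
Need (13/487) × 2.5ⁿ ≥ 3, i.e. 2.5ⁿ ≥ 1461/13.
2.5⁵ = 97.65625 falls short of 1461/13 but 2.5⁶ = 244.140625 reaches it, so n = 6.

6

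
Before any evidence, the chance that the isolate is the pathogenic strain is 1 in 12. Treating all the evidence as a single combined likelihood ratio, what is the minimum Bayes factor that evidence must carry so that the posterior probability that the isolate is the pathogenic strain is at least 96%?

264

Prior odds = (1/12)/(11/12) = 1/11.
Target odds = 0.96/0.04 = 24.
Required Bayes factor = 24 ÷ (1/11) = 264.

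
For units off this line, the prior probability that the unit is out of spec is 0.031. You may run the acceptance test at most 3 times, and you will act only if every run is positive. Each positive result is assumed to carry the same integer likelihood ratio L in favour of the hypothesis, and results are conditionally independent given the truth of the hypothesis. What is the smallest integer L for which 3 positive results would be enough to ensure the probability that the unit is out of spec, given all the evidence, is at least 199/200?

19

Prior odds = 0.031/0.969 = 31/969.
Target odds = 0.995/0.005 = 199.
Need L³ ≥ 199 ÷ (31/969) = 192831/31.
18³ = 5832 < 192831/31 ≤ 6859 = 19³, so L = 19.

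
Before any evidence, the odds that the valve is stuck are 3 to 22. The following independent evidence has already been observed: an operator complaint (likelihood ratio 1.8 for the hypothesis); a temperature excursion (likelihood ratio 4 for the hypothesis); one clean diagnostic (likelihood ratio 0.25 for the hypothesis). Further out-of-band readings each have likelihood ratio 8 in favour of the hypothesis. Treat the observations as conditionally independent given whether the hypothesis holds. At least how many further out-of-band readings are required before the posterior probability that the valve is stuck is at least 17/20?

Prior odds = 3/22.
Combined Bayes factor of the evidence already in hand = 1.8 × 4 × 0.25 = 1.8.
Odds after that evidence = (3/22) × 1.8 = 27/110.
Target odds = 0.85/0.15 = 17/3.
Need 8ⁿ ≥ 17/3 ÷ (27/110) = 1870/81.
8¹ = 8 falls short of 1870/81 but 8² = 64 reaches it, so n = 2.

2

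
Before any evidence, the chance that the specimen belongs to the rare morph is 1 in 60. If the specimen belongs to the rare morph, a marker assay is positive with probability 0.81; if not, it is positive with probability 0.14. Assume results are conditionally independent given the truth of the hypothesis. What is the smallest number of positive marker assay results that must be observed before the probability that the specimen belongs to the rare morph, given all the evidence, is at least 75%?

Prior odds = (1/60)/(59/60) = 1/59.
Likelihood ratio of a positive = 0.81/0.14 = 81/14.
Target odds: 0.75 ÷ 0.25 = 3.
Need (1/59) × (81/14)ⁿ ≥ 3, i.e. (81/14)ⁿ ≥ 177.
(81/14)² = 6561/196 falls short of 177 but (81/14)³ = 531441/2744 reaches it, so n = 3.

3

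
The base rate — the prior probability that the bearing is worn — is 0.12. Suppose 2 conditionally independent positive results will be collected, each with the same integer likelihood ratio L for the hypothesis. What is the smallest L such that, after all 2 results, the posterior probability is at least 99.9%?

Prior odds = 0.12/0.88 = 3/22.
Target odds = 0.999/0.001 = 999.
Need L² ≥ 999 ÷ (3/22) = 7326.
85² = 7225 < 7326 ≤ 7396 = 86², so L = 86.

86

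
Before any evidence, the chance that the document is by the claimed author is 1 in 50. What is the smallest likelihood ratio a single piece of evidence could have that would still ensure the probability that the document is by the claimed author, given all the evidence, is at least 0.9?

Prior odds = 0.02/0.98 = 1/49.
Target odds = 0.9/0.1 = 9.
Required Bayes factor = 9 ÷ (1/49) = 441.

441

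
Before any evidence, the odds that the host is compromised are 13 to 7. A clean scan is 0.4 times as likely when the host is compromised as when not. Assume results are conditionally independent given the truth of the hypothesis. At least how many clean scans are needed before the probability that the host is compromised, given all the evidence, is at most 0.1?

4

Prior odds = 13/7.
Likelihood ratio per clean scan = 0.4.
Target posterior odds = 0.1/0.9 = 1/9.
Need (13/7) × 0.4ⁿ ≤ 1/9, i.e. 0.4ⁿ ≤ 7/117.
0.4³ = 0.064 is still above 7/117 but 0.4⁴ = 0.0256 is at or below it, so n = 4.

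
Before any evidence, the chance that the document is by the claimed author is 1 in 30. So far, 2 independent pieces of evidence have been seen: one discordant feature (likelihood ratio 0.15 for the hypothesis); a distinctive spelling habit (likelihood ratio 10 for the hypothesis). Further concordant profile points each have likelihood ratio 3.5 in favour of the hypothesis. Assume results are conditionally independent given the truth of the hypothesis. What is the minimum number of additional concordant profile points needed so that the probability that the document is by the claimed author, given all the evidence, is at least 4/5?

4

Prior odds = (1/30)/(29/30) = 1/29.
Combined Bayes factor of the evidence already in hand = 0.15 × 10 = 1.5.
Odds after that evidence = (1/29) × 1.5 = 3/58.
Target odds = 0.8/0.2 = 4.
Need 3.5ⁿ ≥ 4 ÷ (3/58) = 232/3.
3.5³ = 42.875 falls short of 232/3 but 3.5⁴ = 150.0625 reaches it, so n = 4.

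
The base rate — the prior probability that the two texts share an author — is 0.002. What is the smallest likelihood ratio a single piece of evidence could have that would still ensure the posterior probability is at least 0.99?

Prior odds = 0.002/0.998 = 1/499.
Target odds = 0.99/0.01 = 99.
Required Bayes factor = 99 ÷ (1/499) = 49401.

49401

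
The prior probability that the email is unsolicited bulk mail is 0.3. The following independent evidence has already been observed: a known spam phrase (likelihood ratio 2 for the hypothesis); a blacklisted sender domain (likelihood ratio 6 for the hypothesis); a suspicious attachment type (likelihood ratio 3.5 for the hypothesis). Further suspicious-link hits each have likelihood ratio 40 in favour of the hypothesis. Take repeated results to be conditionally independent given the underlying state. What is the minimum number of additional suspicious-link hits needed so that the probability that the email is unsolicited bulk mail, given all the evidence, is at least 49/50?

1

Prior odds = 0.3/0.7 = 3/7.
Combined Bayes factor of the evidence already in hand = 2 × 6 × 3.5 = 42.
Odds after that evidence = (3/7) × 42 = 18.
Target odds = 0.98/0.02 = 49.
Need 40ⁿ ≥ 49 ÷ 18 = 49/18.
40¹ = 40, which meets the required 49/18; so n = 1.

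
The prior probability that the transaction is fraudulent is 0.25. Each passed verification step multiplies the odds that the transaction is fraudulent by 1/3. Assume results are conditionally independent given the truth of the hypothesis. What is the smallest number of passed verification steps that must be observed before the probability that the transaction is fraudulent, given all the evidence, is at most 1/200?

Prior odds: 0.25 ÷ 0.75 = 1/3.
Likelihood ratio per passed verification step = 1/3.
Target odds: 0.005 ÷ 0.995 = 1/199.
Need (1/3) × (1/3)ⁿ ≤ 1/199, i.e. (1/3)ⁿ ≤ 3/199.
(1/3)³ = 1/27 is still above 3/199 but (1/3)⁴ = 1/81 is at or below it, so n = 4.

4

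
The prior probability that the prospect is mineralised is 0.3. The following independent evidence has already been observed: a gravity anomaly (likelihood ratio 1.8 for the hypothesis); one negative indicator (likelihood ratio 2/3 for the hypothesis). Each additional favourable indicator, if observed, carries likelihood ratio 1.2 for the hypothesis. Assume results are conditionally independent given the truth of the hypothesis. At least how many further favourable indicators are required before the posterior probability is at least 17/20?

Prior odds = 0.3/0.7 = 3/7.
Combined Bayes factor of the evidence already in hand = 1.8 × (2/3) = 1.2.
Odds after that evidence = (3/7) × 1.2 = 18/35.
Target odds = 0.85/0.15 = 17/3.
Need 1.2ⁿ ≥ 17/3 ÷ (18/35) = 595/54.
1.2¹³ ≈10.6993 falls short of 595/54 but 1.2¹⁴ ≈12.8392 reaches it, so n = 14.

14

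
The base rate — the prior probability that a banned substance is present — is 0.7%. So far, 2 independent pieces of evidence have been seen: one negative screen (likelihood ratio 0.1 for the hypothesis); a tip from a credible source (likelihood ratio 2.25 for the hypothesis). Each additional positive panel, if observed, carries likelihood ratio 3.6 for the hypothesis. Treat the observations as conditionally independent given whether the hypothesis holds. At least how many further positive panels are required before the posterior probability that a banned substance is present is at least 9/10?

7

Prior odds = 0.007/0.993 = 7/993.
Combined Bayes factor of the evidence already in hand = 0.1 × 2.25 = 0.225.
Odds after that evidence = (7/993) × 0.225 = 21/13240.
Target odds = 0.9/0.1 = 9.
Need 3.6ⁿ ≥ 9 ÷ (21/13240) = 39720/7.
3.6⁶ = 34012224/15625 falls short of 39720/7 but 3.6⁷ = 612220032/78125 reaches it, so n = 7.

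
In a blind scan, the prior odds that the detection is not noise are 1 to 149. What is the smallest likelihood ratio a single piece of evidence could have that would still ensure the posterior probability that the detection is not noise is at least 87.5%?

1043

Prior odds = 1/149.
Target odds = 0.875/0.125 = 7.
Required Bayes factor = 7 ÷ (1/149) = 1043.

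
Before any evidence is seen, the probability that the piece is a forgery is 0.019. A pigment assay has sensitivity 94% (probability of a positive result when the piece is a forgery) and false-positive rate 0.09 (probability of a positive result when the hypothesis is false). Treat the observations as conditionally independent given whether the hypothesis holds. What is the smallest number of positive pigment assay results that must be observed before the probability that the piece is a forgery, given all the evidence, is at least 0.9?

Prior odds: 0.019 ÷ 0.981 = 19/981.
Likelihood ratio of a positive result = 0.94/0.09 = 94/9.
Target odds: 0.9 ÷ 0.1 = 9.
Require (94/9)ⁿ ≥ 9 ÷ (19/981) = 8829/19.
(94/9)² = 8836/81 falls short of 8829/19 but (94/9)³ = 830584/729 reaches it, so n = 3.

3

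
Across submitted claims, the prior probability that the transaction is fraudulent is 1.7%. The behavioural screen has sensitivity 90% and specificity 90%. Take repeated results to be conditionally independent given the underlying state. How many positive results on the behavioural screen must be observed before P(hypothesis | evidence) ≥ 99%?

4

Prior odds: 0.017 ÷ 0.983 = 17/983.
False-positive rate = 1 − 0.9 = 0.1; likelihood ratio of a positive = 0.9/0.1 = 9.
Target posterior odds = 0.99/0.01 = 99.
Need (17/983) × 9ⁿ ≥ 99, i.e. 9ⁿ ≥ 97317/17.
9³ = 729 falls short of 97317/17 but 9⁴ = 6561 reaches it, so n = 4.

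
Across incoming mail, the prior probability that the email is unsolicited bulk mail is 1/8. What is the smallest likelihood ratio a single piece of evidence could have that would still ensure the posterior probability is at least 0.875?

49

Prior odds = 0.125/0.875 = 1/7.
Target odds = 0.875/0.125 = 7.
Required Bayes factor = 7 ÷ (1/7) = 49.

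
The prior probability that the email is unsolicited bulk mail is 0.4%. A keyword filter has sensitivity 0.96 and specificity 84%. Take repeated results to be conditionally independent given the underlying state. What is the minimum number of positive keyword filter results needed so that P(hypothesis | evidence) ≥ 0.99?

6

Prior odds: 0.004 ÷ 0.996 = 1/249.
False-positive rate = 1 − 0.84 = 0.16; likelihood ratio of a positive = 0.96/0.16 = 6.
Target posterior odds = 0.99/0.01 = 99.
Require 6ⁿ ≥ 99 ÷ (1/249) = 24651.
6⁵ = 7776 falls short of 24651 but 6⁶ = 46656 reaches it, so n = 6.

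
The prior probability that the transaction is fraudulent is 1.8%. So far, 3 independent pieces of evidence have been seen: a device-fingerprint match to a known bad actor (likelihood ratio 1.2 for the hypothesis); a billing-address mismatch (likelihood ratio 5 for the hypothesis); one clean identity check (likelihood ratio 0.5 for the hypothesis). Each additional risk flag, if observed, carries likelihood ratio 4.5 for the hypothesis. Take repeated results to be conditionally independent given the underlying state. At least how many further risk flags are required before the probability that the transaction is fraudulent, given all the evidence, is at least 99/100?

5

Prior odds = 0.018/0.982 = 9/491.
Combined Bayes factor of the evidence already in hand = 1.2 × 5 × 0.5 = 3.
Odds after that evidence = (9/491) × 3 = 27/491.
Target odds = 0.99/0.01 = 99.
Need 4.5ⁿ ≥ 99 ÷ (27/491) = 5401/3.
4.5⁴ = 410.0625 falls short of 5401/3 but 4.5⁵ = 1845.28125 reaches it, so n = 5.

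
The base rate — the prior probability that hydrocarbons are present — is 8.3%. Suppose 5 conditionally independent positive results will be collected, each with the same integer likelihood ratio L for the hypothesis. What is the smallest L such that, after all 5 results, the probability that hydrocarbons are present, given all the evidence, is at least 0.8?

Prior odds = 0.083/0.917 = 83/917.
Target odds = 0.8/0.2 = 4.
Need L⁵ ≥ 4 ÷ (83/917) = 3668/83.
2⁵ = 32 < 3668/83 ≤ 243 = 3⁵, so L = 3.

3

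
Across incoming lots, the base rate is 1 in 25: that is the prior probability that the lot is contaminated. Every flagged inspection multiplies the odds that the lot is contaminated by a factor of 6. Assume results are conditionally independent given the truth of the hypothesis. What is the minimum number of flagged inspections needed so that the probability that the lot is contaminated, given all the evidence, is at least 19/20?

4

Prior odds: 0.04 ÷ 0.96 = 1/24.
Likelihood ratio per flagged inspection = 6.
Target odds: 0.95 ÷ 0.05 = 19.
Need (1/24) × 6ⁿ ≥ 19, i.e. 6ⁿ ≥ 456.
6³ = 216 falls short of 456 but 6⁴ = 1296 reaches it, so n = 4.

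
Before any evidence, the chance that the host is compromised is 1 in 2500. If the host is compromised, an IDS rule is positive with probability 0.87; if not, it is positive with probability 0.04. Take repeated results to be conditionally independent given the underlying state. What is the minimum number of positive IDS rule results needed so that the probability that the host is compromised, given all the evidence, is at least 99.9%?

Prior odds = 0.0004/0.9996 = 1/2499.
Likelihood ratio of a positive = 0.87/0.04 = 21.75.
Target posterior odds = 0.999/0.001 = 999.
Need (1/2499) × 21.75ⁿ ≥ 999, i.e. 21.75ⁿ ≥ 2496501.
21.75⁴ = 57289761/256 falls short of 2496501 but 21.75⁵ ≈4.86739e+06 reaches it, so n = 5.

5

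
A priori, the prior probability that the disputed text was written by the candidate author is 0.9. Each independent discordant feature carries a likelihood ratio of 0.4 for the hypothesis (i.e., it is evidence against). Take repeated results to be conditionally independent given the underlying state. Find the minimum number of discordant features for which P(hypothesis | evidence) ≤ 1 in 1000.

Prior odds = 0.9/0.1 = 9.
Likelihood ratio per discordant feature = 0.4.
Target odds: 0.001 ÷ 0.999 = 1/999.
Need 9 × 0.4ⁿ ≤ 1/999, i.e. 0.4ⁿ ≤ 1/8991.
0.4⁹ = 512/1953125 is still above 1/8991 but 0.4¹⁰ = 1024/9765625 is at or below it, so n = 10.

10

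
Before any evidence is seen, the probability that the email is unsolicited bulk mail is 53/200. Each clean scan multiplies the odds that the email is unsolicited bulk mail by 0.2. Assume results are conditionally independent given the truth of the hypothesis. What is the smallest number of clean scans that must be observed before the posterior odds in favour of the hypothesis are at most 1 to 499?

4

Prior odds = 0.265/0.735 = 53/147.
Likelihood ratio per clean scan = 0.2.
Target odds = 1/499.
Require 0.2ⁿ ≤ 1/499 ÷ (53/147) = 147/26447.
0.2³ = 0.008 is still above 147/26447 but 0.2⁴ = 0.0016 is at or below it, so n = 4.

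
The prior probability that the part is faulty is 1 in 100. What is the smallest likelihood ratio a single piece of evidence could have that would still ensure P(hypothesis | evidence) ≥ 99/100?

Prior odds = 0.01/0.99 = 1/99.
Target odds = 0.99/0.01 = 99.
Required Bayes factor = 99 ÷ (1/99) = 9801.

9801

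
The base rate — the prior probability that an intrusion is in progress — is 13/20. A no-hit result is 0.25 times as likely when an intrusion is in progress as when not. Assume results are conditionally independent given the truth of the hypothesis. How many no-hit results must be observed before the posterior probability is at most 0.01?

Prior odds = 0.65/0.35 = 13/7.
Likelihood ratio per no-hit result = 0.25.
Target posterior odds = 0.01/0.99 = 1/99.
Require 0.25ⁿ ≤ 1/99 ÷ (13/7) = 7/1287.
0.25³ = 0.015625 is still above 7/1287 but 0.25⁴ = 0.00390625 is at or below it, so n = 4.

4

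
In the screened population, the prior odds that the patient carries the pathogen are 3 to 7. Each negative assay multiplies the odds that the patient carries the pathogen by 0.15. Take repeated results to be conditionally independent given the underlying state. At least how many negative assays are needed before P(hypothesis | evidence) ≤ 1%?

2

Prior odds = 3/7.
Likelihood ratio per negative assay = 0.15.
Target posterior odds = 0.01/0.99 = 1/99.
Require 0.15ⁿ ≤ 1/99 ÷ (3/7) = 7/297.
0.15¹ = 0.15 is still above 7/297 but 0.15² = 0.0225 is at or below it, so n = 2.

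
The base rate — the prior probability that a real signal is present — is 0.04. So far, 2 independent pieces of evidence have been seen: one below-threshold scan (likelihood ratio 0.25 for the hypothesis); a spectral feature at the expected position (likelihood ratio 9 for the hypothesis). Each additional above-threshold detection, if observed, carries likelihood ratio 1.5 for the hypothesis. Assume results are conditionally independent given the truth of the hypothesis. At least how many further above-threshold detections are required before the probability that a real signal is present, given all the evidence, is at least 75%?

9

Prior odds = 0.04/0.96 = 1/24.
Combined Bayes factor of the evidence already in hand = 0.25 × 9 = 2.25.
Odds after that evidence = (1/24) × 2.25 = 0.09375.
Target odds = 0.75/0.25 = 3.
Need 1.5ⁿ ≥ 3 ÷ 0.09375 = 32.
1.5⁸ = 25.62890625 falls short of 32 but 1.5⁹ = 19683/512 reaches it, so n = 9.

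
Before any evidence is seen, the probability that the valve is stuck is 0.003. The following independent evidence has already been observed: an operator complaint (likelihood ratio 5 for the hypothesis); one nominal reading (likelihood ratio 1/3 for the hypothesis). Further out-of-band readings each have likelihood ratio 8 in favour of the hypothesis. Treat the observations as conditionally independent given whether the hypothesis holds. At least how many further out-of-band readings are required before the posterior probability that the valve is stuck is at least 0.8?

Prior odds = 0.003/0.997 = 3/997.
Combined Bayes factor of the evidence already in hand = 5 × (1/3) = 5/3.
Odds after that evidence = (3/997) × 5/3 = 5/997.
Target odds = 0.8/0.2 = 4.
Need 8ⁿ ≥ 4 ÷ (5/997) = 797.6.
8³ = 512 falls short of 797.6 but 8⁴ = 4096 reaches it, so n = 4.

4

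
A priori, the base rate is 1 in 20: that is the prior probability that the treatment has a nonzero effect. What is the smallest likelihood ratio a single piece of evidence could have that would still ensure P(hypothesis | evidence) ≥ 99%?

1881

Prior odds = 0.05/0.95 = 1/19.
Target odds = 0.99/0.01 = 99.
Required Bayes factor = 99 ÷ (1/19) = 1881.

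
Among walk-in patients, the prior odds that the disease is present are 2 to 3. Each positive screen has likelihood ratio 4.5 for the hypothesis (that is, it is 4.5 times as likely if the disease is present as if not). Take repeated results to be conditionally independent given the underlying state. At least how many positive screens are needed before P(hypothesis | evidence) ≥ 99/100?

4

Prior odds = 2/3.
Likelihood ratio per positive screen = 4.5.
Target odds: 0.99 ÷ 0.01 = 99.
Require 4.5ⁿ ≥ 99 ÷ (2/3) = 148.5.
4.5³ = 91.125 falls short of 148.5 but 4.5⁴ = 410.0625 reaches it, so n = 4.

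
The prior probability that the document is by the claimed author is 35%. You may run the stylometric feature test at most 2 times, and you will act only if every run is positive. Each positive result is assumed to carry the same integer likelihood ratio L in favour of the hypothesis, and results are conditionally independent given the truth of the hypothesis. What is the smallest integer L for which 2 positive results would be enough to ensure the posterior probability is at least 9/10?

5

Prior odds = 0.35/0.65 = 7/13.
Target odds = 0.9/0.1 = 9.
Need L² ≥ 9 ÷ (7/13) = 117/7.
4² = 16 < 117/7 ≤ 25 = 5², so L = 5.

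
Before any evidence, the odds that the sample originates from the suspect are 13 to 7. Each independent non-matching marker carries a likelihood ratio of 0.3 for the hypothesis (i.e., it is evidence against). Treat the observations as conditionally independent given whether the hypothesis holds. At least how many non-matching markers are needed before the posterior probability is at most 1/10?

Prior odds = 13/7.
Likelihood ratio per non-matching marker = 0.3.
Target odds: 0.1 ÷ 0.9 = 1/9.
Need (13/7) × 0.3ⁿ ≤ 1/9, i.e. 0.3ⁿ ≤ 7/117.
0.3² = 0.09 is still above 7/117 but 0.3³ = 0.027 is at or below it, so n = 3.

3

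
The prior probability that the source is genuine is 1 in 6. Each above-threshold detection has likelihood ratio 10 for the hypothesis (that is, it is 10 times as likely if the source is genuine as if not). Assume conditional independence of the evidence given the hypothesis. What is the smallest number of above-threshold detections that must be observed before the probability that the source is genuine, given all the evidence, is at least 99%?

3

Prior odds: (1/6) ÷ (5/6) = 0.2.
Likelihood ratio per above-threshold detection = 10.
Target posterior odds = 0.99/0.01 = 99.
Require 10ⁿ ≥ 99 ÷ 0.2 = 495.
10² = 100 falls short of 495 but 10³ = 1000 reaches it, so n = 3.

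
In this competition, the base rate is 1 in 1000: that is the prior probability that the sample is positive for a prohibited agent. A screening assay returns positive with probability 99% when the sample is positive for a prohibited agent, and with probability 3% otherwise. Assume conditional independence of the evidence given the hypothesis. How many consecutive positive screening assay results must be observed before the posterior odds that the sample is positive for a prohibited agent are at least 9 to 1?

3

Prior odds = 0.001/0.999 = 1/999.
Likelihood ratio of a positive result = 0.99/0.03 = 33.
Target odds = 9.
Need (1/999) × 33ⁿ ≥ 9, i.e. 33ⁿ ≥ 8991.
33² = 1089 falls short of 8991 but 33³ = 35937 reaches it, so n = 3.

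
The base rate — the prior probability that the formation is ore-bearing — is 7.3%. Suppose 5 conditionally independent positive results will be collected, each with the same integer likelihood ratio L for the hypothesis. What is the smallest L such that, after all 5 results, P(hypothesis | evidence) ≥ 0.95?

3

Prior odds = 0.073/0.927 = 73/927.
Target odds = 0.95/0.05 = 19.
Need L⁵ ≥ 19 ÷ (73/927) = 17613/73.
2⁵ = 32 < 17613/73 ≤ 243 = 3⁵, so L = 3.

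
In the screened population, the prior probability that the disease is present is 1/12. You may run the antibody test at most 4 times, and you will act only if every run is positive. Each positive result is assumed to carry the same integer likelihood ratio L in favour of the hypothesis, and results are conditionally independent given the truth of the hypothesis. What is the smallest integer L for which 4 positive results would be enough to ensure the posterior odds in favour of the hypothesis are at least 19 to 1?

4

Prior odds = (1/12)/(11/12) = 1/11.
Target odds = 19.
Need L⁴ ≥ 19 ÷ (1/11) = 209.
3⁴ = 81 < 209 ≤ 256 = 4⁴, so L = 4.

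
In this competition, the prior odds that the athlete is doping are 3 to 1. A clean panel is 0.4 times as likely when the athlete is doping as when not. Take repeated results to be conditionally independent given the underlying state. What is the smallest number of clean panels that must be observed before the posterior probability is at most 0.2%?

8

Prior odds = 3.
Likelihood ratio per clean panel = 0.4.
Target odds: 0.002 ÷ 0.998 = 1/499.
Require 0.4ⁿ ≤ 1/499 ÷ 3 = 1/1497.
0.4⁷ = 128/78125 is still above 1/1497 but 0.4⁸ = 256/390625 is at or below it, so n = 8.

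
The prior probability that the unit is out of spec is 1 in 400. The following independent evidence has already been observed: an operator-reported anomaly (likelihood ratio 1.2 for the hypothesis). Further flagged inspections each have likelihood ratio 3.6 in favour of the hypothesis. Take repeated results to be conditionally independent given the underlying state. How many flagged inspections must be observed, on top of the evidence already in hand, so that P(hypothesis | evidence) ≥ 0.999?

Prior odds = 0.0025/0.9975 = 1/399.
Bayes factor of the evidence already in hand = 1.2.
Odds after that evidence = (1/399) × 1.2 = 2/665.
Target odds = 0.999/0.001 = 999.
Need 3.6ⁿ ≥ 999 ÷ (2/665) = 332167.5.
3.6⁹ ≈101560 falls short of 332167.5 but 3.6¹⁰ ≈365616 reaches it, so n = 10.

10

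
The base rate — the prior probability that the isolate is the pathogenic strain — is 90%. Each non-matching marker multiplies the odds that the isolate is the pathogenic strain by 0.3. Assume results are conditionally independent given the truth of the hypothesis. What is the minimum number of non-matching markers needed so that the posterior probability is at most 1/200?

Prior odds: 0.9 ÷ 0.1 = 9.
Likelihood ratio per non-matching marker = 0.3.
Target odds: 0.005 ÷ 0.995 = 1/199.
Need 9 × 0.3ⁿ ≤ 1/199, i.e. 0.3ⁿ ≤ 1/1791.
0.3⁶ = 729/1000000 is still above 1/1791 but 0.3⁷ = 2187/10000000 is at or below it, so n = 7.

7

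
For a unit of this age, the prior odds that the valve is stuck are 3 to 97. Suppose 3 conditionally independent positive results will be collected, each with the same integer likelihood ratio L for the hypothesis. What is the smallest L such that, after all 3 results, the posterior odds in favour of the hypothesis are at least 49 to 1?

Prior odds = 3/97.
Target odds = 49.
Need L³ ≥ 49 ÷ (3/97) = 4753/3.
11³ = 1331 < 4753/3 ≤ 1728 = 12³, so L = 12.

12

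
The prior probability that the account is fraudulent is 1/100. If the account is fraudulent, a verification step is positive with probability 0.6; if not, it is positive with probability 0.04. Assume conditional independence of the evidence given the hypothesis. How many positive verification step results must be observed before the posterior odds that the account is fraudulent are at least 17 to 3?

3

Prior odds: 0.01 ÷ 0.99 = 1/99.
Likelihood ratio of a positive = 0.6/0.04 = 15.
Target odds = 17/3.
Need (1/99) × 15ⁿ ≥ 17/3, i.e. 15ⁿ ≥ 561.
15² = 225 falls short of 561 but 15³ = 3375 reaches it, so n = 3.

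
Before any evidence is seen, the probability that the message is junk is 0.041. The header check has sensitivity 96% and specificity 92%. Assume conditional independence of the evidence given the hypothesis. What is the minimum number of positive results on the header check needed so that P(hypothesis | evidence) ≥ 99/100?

Prior odds = 0.041/0.959 = 41/959.
False-positive rate = 1 − 0.92 = 0.08; likelihood ratio of a positive = 0.96/0.08 = 12.
Target odds: 0.99 ÷ 0.01 = 99.
Require 12ⁿ ≥ 99 ÷ (41/959) = 94941/41.
12³ = 1728 falls short of 94941/41 but 12⁴ = 20736 reaches it, so n = 4.

4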